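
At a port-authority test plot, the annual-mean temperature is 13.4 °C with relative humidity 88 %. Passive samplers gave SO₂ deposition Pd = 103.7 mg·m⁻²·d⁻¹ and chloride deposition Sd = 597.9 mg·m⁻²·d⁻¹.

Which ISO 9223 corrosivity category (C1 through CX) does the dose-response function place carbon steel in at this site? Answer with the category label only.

CX

carbon steel: temperature factor f = -0.054·(3.4) = -0.1836
  SO₂ term: 1.77·103.7^0.52·exp(0.02·88-0.1836) = 95.68
  Sd branch = 0.102·Sd^0.62·e^(0.033·RH+0.04·T) = 167.5 μm/a
  r_corr = 95.68 + 167.5 = 263.2 μm/a
Category bounds: 200…700 μm/a bracket r_corr ⇒ CX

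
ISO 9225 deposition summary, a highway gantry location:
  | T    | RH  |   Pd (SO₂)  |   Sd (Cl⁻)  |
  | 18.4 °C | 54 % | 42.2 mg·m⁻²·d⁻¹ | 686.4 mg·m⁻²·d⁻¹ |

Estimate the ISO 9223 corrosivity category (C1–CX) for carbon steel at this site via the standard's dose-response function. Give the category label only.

C5

carbon steel: T>10 °C ⇒ hinge -0.054·(18.4−10) = -0.4536
  sulphur-dioxide contribution → 23.18 μm/a
  chloride contribution → 72.58 μm/a
  ⇒ r_corr(carbon steel) = 95.77 μm/a
Category bounds: 80…200 μm/a bracket r_corr ⇒ C5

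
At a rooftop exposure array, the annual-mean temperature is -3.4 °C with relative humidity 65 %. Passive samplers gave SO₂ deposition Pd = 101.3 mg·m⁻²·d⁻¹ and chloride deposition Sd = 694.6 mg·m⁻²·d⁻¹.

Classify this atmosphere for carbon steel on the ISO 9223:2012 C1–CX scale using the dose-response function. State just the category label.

carbon steel: T≤10 °C ⇒ hinge +0.150·(-3.4−10) = -2.0100
  sulphur-dioxide contribution → 9.606 μm/a
  chloride contribution → 43.95 μm/a
  ⇒ r_corr(carbon steel) = 53.56 μm/a
53.6 μm/a falls in (50, 80] for carbon steel → category C4

C4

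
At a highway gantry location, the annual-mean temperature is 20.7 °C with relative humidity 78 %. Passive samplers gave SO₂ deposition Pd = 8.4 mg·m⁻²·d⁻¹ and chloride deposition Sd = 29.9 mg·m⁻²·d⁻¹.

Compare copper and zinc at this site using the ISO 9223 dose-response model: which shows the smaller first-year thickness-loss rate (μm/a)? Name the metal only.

copper: T>10 °C ⇒ hinge -0.080·(20.7−10) = -0.8560
  sulphur-dioxide contribution → 0.3904 μm/a
  chloride contribution → 1.173 μm/a
  ⇒ r_corr(copper) = 1.563 μm/a
zinc: f(T) = -0.071·(T−10) [T>10 °C] = -0.7597
  sulphur-dioxide contribution → 0.5567 μm/a
  chloride contribution → 1.316 μm/a
  total first-year rate 1.873 μm/a
Ordering by μm/a: zinc (1.87) > copper (1.56)

copper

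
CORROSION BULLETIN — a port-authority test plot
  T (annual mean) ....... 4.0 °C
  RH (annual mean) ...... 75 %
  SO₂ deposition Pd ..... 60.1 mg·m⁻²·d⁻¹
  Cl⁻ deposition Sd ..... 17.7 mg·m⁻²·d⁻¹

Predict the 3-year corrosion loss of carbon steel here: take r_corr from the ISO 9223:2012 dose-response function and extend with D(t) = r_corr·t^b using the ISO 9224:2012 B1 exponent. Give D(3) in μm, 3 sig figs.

D(3) = 63.2 μm

carbon steel: T≤10 °C ⇒ hinge +0.150·(4.0−10) = -0.9000
  Pd branch = 1.77·Pd^0.52·e^(0.02·RH+f) = 27.14 μm/a
  Sd branch = 0.102·Sd^0.62·e^(0.033·RH+0.04·T) = 8.447 μm/a
  sum: 27.14 + 8.447 → r_corr = 35.58 μm/a
Power-law: D(3) = r_corr · 3^0.523
  D(3) = 35.58 × 3^0.523 = 35.58 × 1.776 = 63.21 μm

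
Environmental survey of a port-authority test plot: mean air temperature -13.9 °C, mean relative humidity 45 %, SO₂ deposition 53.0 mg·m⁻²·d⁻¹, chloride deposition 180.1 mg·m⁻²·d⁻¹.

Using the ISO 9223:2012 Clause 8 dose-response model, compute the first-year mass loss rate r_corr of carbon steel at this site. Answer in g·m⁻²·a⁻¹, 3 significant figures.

r_corr = 58.2 g·m⁻²·a⁻¹

carbon steel: temperature factor f = +0.150·(-23.9) = -3.5850
  SO₂ term: 1.77·53.0^0.52·exp(0.02·45-3.5850) = 0.9517
  Cl⁻ term: 0.102·180.1^0.62·exp(0.033·45+0.04·-13.9) = 6.464
  sum: 0.9517 + 6.464 → r_corr = 7.415 μm/a
Convert to mass loss: 7.415 μm/a × 7.85 g/cm³ = 58.21 g·m⁻²·a⁻¹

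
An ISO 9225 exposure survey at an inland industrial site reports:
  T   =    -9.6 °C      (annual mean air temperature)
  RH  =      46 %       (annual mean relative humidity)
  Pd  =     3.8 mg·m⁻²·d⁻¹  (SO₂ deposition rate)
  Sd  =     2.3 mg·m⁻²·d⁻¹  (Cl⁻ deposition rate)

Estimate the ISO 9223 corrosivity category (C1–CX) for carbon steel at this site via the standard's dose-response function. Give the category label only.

C1

carbon steel: f(T) = +0.150·(T−10) [T≤10 °C] = -2.9400
  Pd branch = 1.77·Pd^0.52·e^(0.02·RH+f) = 0.4701 μm/a
  Cl⁻ term: 0.102·2.3^0.62·exp(0.033·46+0.04·-9.6) = 0.5313
  sum: 0.4701 + 0.5313 → r_corr = 1.001 μm/a
Category bounds: 0…1.3 μm/a bracket r_corr ⇒ C1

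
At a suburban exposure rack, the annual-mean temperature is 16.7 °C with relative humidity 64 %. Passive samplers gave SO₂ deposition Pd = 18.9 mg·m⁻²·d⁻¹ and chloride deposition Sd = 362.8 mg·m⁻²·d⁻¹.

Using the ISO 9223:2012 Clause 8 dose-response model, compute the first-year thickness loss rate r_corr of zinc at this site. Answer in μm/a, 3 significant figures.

r_corr = 4.03 μm/a

zinc: T>10 °C ⇒ hinge -0.071·(16.7−10) = -0.4757
  sulphur-dioxide contribution → 0.5549 μm/a
  chloride contribution → 3.474 μm/a
  total first-year rate 4.029 μm/a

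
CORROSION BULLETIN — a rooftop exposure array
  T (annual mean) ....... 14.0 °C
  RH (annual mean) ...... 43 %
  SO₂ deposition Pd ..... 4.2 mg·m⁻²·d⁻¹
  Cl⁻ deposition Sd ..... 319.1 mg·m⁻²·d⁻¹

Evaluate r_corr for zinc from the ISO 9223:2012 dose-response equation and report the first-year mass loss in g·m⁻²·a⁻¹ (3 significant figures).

r_corr = 16.4 g·m⁻²·a⁻¹

zinc: temperature factor f = -0.071·(4.0) = -0.2840
  sulphur-dioxide contribution → 0.132 μm/a
  chloride contribution → 2.17 μm/a
  total first-year rate 2.302 μm/a
Convert to mass loss: 2.302 μm/a × 7.14 g/cm³ = 16.44 g·m⁻²·a⁻¹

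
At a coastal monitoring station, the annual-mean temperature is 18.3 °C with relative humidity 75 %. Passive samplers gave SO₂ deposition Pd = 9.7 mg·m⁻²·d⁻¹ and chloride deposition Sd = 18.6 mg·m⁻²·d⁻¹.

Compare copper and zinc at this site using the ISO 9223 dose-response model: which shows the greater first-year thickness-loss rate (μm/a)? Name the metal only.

copper: T>10 °C ⇒ hinge -0.080·(18.3−10) = -0.6640
  Pd branch = 0.0053·Pd^0.26·e^(0.059·RH+f) = 0.4114 μm/a
  Cl⁻ term: 0.01025·18.6^0.27·exp(0.036·75+0.049·18.3) = 0.8232
  r_corr = 0.4114 + 0.8232 = 1.235 μm/a
zinc: T>10 °C ⇒ hinge -0.071·(18.3−10) = -0.5893
  SO₂ term: 0.0129·9.7^0.44·exp(0.046·75-0.5893) = 0.6126
  Sd branch = 0.0175·Sd^0.57·e^(0.008·RH+0.085·T) = 0.7994 μm/a
  sum: 0.6126 + 0.7994 → r_corr = 1.412 μm/a
Ordering by μm/a: zinc (1.41) > copper (1.23)

zinc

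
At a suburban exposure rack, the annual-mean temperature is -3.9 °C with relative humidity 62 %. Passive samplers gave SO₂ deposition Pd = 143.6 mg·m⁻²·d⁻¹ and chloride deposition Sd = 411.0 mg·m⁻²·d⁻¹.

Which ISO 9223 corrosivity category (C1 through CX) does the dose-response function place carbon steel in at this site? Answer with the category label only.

C3

carbon steel: f(T) = +0.150·(T−10) [T≤10 °C] = -2.0850
  SO₂ term: 1.77·143.6^0.52·exp(0.02·62-2.0850) = 10.06
  Cl⁻ term: 0.102·411.0^0.62·exp(0.033·62+0.04·-3.9) = 28.18
  r_corr = 10.06 + 28.18 = 38.25 μm/a
Category bounds: 25…50 μm/a bracket r_corr ⇒ C3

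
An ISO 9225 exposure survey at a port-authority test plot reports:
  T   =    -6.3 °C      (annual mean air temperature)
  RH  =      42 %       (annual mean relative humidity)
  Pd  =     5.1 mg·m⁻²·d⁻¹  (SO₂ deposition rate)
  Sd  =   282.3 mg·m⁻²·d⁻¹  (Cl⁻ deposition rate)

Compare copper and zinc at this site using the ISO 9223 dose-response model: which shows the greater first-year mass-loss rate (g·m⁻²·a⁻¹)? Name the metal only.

zinc

copper: temperature factor f = +0.126·(-16.3) = -2.0538
  Pd branch = 0.0053·Pd^0.26·e^(0.059·RH+f) = 0.01237 μm/a
  Sd branch = 0.01025·Sd^0.27·e^(0.036·RH+0.049·T) = 0.1567 μm/a
  r_corr = 0.01237 + 0.1567 = 0.169 μm/a
  mass loss = 0.169 μm/a × 8.96 g/cm³ = 1.515 g·m⁻²·a⁻¹
zinc: f(T) = +0.038·(T−10) [T≤10 °C] = -0.6194
  SO₂ term: 0.0129·5.1^0.44·exp(0.046·42-0.6194) = 0.09817
  Sd branch = 0.0175·Sd^0.57·e^(0.008·RH+0.085·T) = 0.3575 μm/a
  r_corr = 0.09817 + 0.3575 = 0.4557 μm/a
  mass loss = 0.4557 μm/a × 7.14 g/cm³ = 3.254 g·m⁻²·a⁻¹
Ordering by g·m⁻²·a⁻¹: zinc (3.25) > copper (1.51)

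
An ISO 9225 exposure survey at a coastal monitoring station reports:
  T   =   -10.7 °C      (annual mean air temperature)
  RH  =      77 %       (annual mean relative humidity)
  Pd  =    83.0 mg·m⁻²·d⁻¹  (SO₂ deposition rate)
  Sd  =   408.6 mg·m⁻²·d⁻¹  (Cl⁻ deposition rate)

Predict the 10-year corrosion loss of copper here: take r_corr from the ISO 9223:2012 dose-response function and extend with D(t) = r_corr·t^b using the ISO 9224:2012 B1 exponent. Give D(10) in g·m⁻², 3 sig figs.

copper: f(T) = +0.126·(T−10) [T≤10 °C] = -2.6082
  sulphur-dioxide contribution → 0.1157 μm/a
  chloride contribution → 0.492 μm/a
  ⇒ r_corr(copper) = 0.6077 μm/a
Power-law: D(10) = r_corr · 10^0.667
  D(10) = 0.6077 × 10^0.667 = 0.6077 × 4.645 = 2.823 μm
  Mass loss = 2.823 μm × 8.96 g/cm³ = 25.29 g·m⁻²

D(10) = 25.3 g·m⁻²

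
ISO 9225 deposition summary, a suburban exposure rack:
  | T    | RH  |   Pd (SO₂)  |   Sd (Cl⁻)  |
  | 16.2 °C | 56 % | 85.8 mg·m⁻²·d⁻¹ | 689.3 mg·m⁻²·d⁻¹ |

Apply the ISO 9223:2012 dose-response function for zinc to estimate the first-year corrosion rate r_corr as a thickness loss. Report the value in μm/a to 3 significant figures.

zinc: T>10 °C ⇒ hinge -0.071·(16.2−10) = -0.4402
  Pd branch = 0.0129·Pd^0.44·e^(0.046·RH+f) = 0.7743 μm/a
  Sd branch = 0.0175·Sd^0.57·e^(0.008·RH+0.085·T) = 4.503 μm/a
  r_corr = 0.7743 + 4.503 = 5.277 μm/a

r_corr = 5.28 μm/a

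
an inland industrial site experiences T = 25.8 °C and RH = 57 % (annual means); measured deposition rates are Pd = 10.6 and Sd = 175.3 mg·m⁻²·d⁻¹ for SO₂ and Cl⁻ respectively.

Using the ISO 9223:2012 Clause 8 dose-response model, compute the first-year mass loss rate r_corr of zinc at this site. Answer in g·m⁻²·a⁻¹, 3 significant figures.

zinc: f(T) = -0.071·(T−10) [T>10 °C] = -1.1218
  SO₂ term: 0.0129·10.6^0.44·exp(0.046·57-1.1218) = 0.1634
  Cl⁻ term: 0.0175·175.3^0.57·exp(0.008·57+0.085·25.8) = 4.704
  r_corr = 0.1634 + 4.704 = 4.867 μm/a
Convert to mass loss: 4.867 μm/a × 7.14 g/cm³ = 34.75 g·m⁻²·a⁻¹

r_corr = 34.8 g·m⁻²·a⁻¹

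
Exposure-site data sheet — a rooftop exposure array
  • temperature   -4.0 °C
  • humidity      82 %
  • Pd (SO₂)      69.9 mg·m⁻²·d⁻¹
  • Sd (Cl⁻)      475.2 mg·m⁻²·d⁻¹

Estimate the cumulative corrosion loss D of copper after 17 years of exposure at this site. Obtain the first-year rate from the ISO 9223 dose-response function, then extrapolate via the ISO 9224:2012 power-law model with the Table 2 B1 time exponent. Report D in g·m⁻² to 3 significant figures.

copper: T≤10 °C ⇒ hinge +0.126·(-4.0−10) = -1.7640
  Pd branch = 0.0053·Pd^0.26·e^(0.059·RH+f) = 0.3458 μm/a
  Sd branch = 0.01025·Sd^0.27·e^(0.036·RH+0.049·T) = 0.8519 μm/a
  r_corr = 0.3458 + 0.8519 = 1.198 μm/a
Long-term exponent b (ISO 9224 Table 2, B1) = 0.667
  D(17) = 1.198 × 17^0.667 = 1.198 × 6.618 = 7.926 μm
  Mass loss = 7.926 μm × 8.96 g/cm³ = 71.02 g·m⁻²

D(17) = 71.0 g·m⁻²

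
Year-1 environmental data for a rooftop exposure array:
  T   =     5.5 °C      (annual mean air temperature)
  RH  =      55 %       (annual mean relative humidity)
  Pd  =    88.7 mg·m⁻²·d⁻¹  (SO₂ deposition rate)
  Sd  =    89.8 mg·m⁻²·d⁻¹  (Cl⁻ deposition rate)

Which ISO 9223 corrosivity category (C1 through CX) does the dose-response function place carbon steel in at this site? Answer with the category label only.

carbon steel: f(T) = +0.150·(T−10) [T≤10 °C] = -0.6750
  sulphur-dioxide contribution → 27.89 μm/a
  chloride contribution → 12.69 μm/a
  ⇒ r_corr(carbon steel) = 40.58 μm/a
40.6 μm/a falls in (25, 50] for carbon steel → category C3

C3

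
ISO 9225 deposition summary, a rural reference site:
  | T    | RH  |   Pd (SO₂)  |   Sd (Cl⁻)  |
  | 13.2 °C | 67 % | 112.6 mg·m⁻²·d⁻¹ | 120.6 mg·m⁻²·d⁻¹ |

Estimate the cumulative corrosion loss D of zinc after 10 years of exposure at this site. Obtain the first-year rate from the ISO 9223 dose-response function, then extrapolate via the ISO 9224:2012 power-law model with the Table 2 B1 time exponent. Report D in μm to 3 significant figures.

zinc: f(T) = -0.071·(T−10) [T>10 °C] = -0.2272
  Pd branch = 0.0129·Pd^0.44·e^(0.046·RH+f) = 1.791 μm/a
  Sd branch = 0.0175·Sd^0.57·e^(0.008·RH+0.085·T) = 1.411 μm/a
  r_corr = 1.791 + 1.411 = 3.202 μm/a
ISO 9224: D(t) = r_corr · t^b with b = 0.813 (zinc, B1)
  D(10) = 3.202 × 10^0.813 = 3.202 × 6.501 = 20.82 μm

D(10) = 20.8 μm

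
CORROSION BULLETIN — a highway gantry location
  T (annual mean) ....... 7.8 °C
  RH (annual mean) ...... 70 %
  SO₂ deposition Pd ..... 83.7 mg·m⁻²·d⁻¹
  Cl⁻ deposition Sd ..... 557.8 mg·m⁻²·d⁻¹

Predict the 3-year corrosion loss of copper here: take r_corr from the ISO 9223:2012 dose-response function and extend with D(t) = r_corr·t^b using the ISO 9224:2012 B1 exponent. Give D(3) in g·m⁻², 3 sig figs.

D(3) = 33.9 g·m⁻²

copper: f(T) = +0.126·(T−10) [T≤10 °C] = -0.2772
  SO₂ term: 0.0053·83.7^0.26·exp(0.059·70-0.2772) = 0.7896
  Cl⁻ term: 0.01025·557.8^0.27·exp(0.036·70+0.049·7.8) = 1.03
  sum: 0.7896 + 1.03 → r_corr = 1.819 μm/a
Power-law: D(3) = r_corr · 3^0.667
  D(3) = 1.819 × 3^0.667 = 1.819 × 2.081 = 3.786 μm
  Mass loss = 3.786 μm × 8.96 g/cm³ = 33.92 g·m⁻²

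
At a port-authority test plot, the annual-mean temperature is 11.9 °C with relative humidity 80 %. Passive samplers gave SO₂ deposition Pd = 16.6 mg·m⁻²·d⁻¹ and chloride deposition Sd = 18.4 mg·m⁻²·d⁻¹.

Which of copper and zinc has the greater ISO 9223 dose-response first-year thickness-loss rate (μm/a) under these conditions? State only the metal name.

zinc

copper: temperature factor f = -0.080·(1.9) = -0.1520
  SO₂ term: 0.0053·16.6^0.26·exp(0.059·80-0.1520) = 1.06
  Sd branch = 0.01025·Sd^0.27·e^(0.036·RH+0.049·T) = 0.7182 μm/a
  sum: 1.06 + 0.7182 → r_corr = 1.778 μm/a
zinc: temperature factor f = -0.071·(1.9) = -0.1349
  SO₂ term: 0.0129·16.6^0.44·exp(0.046·80-0.1349) = 1.538
  Sd branch = 0.0175·Sd^0.57·e^(0.008·RH+0.085·T) = 0.48 μm/a
  sum: 1.538 + 0.48 → r_corr = 2.018 μm/a
Ordering by μm/a: zinc (2.02) > copper (1.78)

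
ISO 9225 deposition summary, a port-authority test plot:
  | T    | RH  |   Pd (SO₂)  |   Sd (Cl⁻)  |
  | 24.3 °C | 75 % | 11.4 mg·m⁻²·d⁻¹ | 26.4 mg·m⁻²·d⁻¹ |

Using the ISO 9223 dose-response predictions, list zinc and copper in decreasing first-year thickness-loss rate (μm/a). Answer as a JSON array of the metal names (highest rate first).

["zinc", "copper"]

zinc: f(T) = -0.071·(T−10) [T>10 °C] = -1.0153
  Pd branch = 0.0129·Pd^0.44·e^(0.046·RH+f) = 0.4295 μm/a
  Sd branch = 0.0175·Sd^0.57·e^(0.008·RH+0.085·T) = 1.625 μm/a
  r_corr = 0.4295 + 1.625 = 2.055 μm/a
copper: f(T) = -0.080·(T−10) [T>10 °C] = -1.1440
  Pd branch = 0.0053·Pd^0.26·e^(0.059·RH+f) = 0.2655 μm/a
  Cl⁻ term: 0.01025·26.4^0.27·exp(0.036·75+0.049·24.3) = 1.214
  r_corr = 0.2655 + 1.214 = 1.48 μm/a
Ordering by μm/a: zinc (2.05) > copper (1.48)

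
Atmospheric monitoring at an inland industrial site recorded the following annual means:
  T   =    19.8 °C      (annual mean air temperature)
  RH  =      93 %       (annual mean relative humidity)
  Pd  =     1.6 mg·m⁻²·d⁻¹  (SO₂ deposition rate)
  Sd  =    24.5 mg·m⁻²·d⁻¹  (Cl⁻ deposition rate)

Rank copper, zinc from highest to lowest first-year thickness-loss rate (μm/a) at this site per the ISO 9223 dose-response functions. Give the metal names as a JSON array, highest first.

["copper", "zinc"]

copper: temperature factor f = -0.080·(9.8) = -0.7840
  Pd branch = 0.0053·Pd^0.26·e^(0.059·RH+f) = 0.6604 μm/a
  Cl⁻ term: 0.01025·24.5^0.27·exp(0.036·93+0.049·19.8) = 1.825
  sum: 0.6604 + 1.825 → r_corr = 2.485 μm/a
zinc: f(T) = -0.071·(T−10) [T>10 °C] = -0.6958
  Pd branch = 0.0129·Pd^0.44·e^(0.046·RH+f) = 0.5703 μm/a
  Cl⁻ term: 0.0175·24.5^0.57·exp(0.008·93+0.085·19.8) = 1.227
  sum: 0.5703 + 1.227 → r_corr = 1.797 μm/a
Ordering by μm/a: copper (2.49) > zinc (1.8)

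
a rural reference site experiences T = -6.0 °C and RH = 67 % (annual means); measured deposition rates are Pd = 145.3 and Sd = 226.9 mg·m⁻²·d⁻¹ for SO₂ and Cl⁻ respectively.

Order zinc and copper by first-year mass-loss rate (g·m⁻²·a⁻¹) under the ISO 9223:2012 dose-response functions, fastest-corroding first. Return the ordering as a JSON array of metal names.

["zinc", "copper"]

zinc: T≤10 °C ⇒ hinge +0.038·(-6.0−10) = -0.6080
  sulphur-dioxide contribution → 1.369 μm/a
  chloride contribution → 0.3955 μm/a
  ⇒ r_corr(zinc) = 1.765 μm/a
  mass loss = 1.765 μm/a × 7.14 g/cm³ = 12.6 g·m⁻²·a⁻¹
copper: temperature factor f = +0.126·(-16.0) = -2.0160
  sulphur-dioxide contribution → 0.1342 μm/a
  chloride contribution → 0.3687 μm/a
  total first-year rate 0.5028 μm/a
  mass loss = 0.5028 μm/a × 8.96 g/cm³ = 4.506 g·m⁻²·a⁻¹
Ordering by g·m⁻²·a⁻¹: zinc (12.6) > copper (4.51)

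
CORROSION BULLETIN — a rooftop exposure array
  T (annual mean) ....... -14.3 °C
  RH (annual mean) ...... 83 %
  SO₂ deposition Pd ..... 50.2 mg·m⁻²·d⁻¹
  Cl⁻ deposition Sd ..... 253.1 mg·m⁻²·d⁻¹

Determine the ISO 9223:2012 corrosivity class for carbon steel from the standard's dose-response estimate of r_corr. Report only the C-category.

carbon steel: T≤10 °C ⇒ hinge +0.150·(-14.3−10) = -3.6450
  sulphur-dioxide contribution → 1.863 μm/a
  chloride contribution → 27.53 μm/a
  ⇒ r_corr(carbon steel) = 29.39 μm/a
ISO 9223 Table 2 (carbon steel): 25 < 29.4 ≤ 50 μm/a ⇒ C3

C3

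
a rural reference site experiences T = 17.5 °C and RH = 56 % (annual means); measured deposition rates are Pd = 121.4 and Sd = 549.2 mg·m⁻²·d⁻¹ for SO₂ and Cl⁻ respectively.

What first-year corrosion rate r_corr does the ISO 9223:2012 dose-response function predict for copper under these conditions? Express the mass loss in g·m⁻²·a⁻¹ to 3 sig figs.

copper: f(T) = -0.080·(T−10) [T>10 °C] = -0.6000
  sulphur-dioxide contribution → 0.2757 μm/a
  chloride contribution → 0.9963 μm/a
  total first-year rate 1.272 μm/a
Convert to mass loss: 1.272 μm/a × 8.96 g/cm³ = 11.4 g·m⁻²·a⁻¹

r_corr = 11.4 g·m⁻²·a⁻¹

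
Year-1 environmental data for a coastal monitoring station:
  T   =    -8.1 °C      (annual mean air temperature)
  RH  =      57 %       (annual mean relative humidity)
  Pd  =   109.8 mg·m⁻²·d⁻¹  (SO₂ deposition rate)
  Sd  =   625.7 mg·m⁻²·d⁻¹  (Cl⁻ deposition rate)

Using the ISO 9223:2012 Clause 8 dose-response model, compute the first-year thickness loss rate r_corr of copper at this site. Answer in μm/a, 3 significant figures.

copper: temperature factor f = +0.126·(-18.1) = -2.2806
  sulphur-dioxide contribution → 0.05308 μm/a
  chloride contribution → 0.3052 μm/a
  ⇒ r_corr(copper) = 0.3582 μm/a

r_corr = 0.358 μm/a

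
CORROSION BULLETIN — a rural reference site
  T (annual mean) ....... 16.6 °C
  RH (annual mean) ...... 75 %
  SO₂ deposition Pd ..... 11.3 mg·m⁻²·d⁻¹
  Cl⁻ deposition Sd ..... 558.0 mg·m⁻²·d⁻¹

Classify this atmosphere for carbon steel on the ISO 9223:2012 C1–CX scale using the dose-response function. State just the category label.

C5

carbon steel: temperature factor f = -0.054·(6.6) = -0.3564
  sulphur-dioxide contribution → 19.6 μm/a
  chloride contribution → 118.8 μm/a
  total first-year rate 138.4 μm/a
138 μm/a falls in (80, 200] for carbon steel → category C5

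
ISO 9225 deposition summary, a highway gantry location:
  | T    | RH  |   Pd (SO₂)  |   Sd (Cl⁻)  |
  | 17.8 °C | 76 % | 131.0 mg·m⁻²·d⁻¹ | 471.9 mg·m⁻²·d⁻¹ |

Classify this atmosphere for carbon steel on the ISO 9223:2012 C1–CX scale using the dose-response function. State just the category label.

C5

carbon steel: T>10 °C ⇒ hinge -0.054·(17.8−10) = -0.4212
  SO₂ term: 1.77·131.0^0.52·exp(0.02·76-0.4212) = 67.01
  Sd branch = 0.102·Sd^0.62·e^(0.033·RH+0.04·T) = 116.1 μm/a
  r_corr = 67.01 + 116.1 = 183.1 μm/a
Category bounds: 80…200 μm/a bracket r_corr ⇒ C5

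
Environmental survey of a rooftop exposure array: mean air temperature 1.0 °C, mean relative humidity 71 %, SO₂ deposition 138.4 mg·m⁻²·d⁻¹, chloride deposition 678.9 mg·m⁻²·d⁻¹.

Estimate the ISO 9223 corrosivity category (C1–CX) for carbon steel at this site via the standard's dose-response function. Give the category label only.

carbon steel: T≤10 °C ⇒ hinge +0.150·(1.0−10) = -1.3500
  sulphur-dioxide contribution → 24.65 μm/a
  chloride contribution → 62.99 μm/a
  total first-year rate 87.63 μm/a
ISO 9223 Table 2 (carbon steel): 80 < 87.6 ≤ 200 μm/a ⇒ C5

C5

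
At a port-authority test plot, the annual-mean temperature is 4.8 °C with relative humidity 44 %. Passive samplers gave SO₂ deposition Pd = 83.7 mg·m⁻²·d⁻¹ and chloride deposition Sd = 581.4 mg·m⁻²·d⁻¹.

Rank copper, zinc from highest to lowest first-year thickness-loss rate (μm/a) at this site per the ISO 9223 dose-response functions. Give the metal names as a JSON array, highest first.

copper: temperature factor f = +0.126·(-5.2) = -0.6552
  Pd branch = 0.0053·Pd^0.26·e^(0.059·RH+f) = 0.1167 μm/a
  Cl⁻ term: 0.01025·581.4^0.27·exp(0.036·44+0.049·4.8) = 0.3525
  r_corr = 0.1167 + 0.3525 = 0.4692 μm/a
zinc: T≤10 °C ⇒ hinge +0.038·(4.8−10) = -0.1976
  Pd branch = 0.0129·Pd^0.44·e^(0.046·RH+f) = 0.5621 μm/a
  Cl⁻ term: 0.0175·581.4^0.57·exp(0.008·44+0.085·4.8) = 1.409
  sum: 0.5621 + 1.409 → r_corr = 1.971 μm/a
Ordering by μm/a: zinc (1.97) > copper (0.469)

["zinc", "copper"]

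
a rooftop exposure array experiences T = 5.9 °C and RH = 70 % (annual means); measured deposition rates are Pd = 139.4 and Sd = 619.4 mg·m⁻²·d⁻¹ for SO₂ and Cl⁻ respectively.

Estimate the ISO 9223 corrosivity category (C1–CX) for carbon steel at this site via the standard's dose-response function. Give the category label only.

C5

carbon steel: f(T) = +0.150·(T−10) [T≤10 °C] = -0.6150
  Pd branch = 1.77·Pd^0.52·e^(0.02·RH+f) = 50.57 μm/a
  Cl⁻ term: 0.102·619.4^0.62·exp(0.033·70+0.04·5.9) = 70.04
  sum: 50.57 + 70.04 → r_corr = 120.6 μm/a
121 μm/a falls in (80, 200] for carbon steel → category C5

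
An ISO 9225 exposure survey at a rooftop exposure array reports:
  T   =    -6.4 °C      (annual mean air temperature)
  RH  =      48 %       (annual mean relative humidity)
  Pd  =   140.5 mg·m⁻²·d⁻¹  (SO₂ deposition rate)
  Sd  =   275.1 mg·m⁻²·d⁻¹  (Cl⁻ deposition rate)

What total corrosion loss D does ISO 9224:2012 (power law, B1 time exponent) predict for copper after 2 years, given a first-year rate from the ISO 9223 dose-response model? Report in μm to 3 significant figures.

copper: T≤10 °C ⇒ hinge +0.126·(-6.4−10) = -2.0664
  sulphur-dioxide contribution → 0.04123 μm/a
  chloride contribution → 0.1922 μm/a
  total first-year rate 0.2334 μm/a
Power-law: D(2) = r_corr · 2^0.667
  D(2) = 0.2334 × 2^0.667 = 0.2334 × 1.588 = 0.3706 μm

D(2) = 0.371 μm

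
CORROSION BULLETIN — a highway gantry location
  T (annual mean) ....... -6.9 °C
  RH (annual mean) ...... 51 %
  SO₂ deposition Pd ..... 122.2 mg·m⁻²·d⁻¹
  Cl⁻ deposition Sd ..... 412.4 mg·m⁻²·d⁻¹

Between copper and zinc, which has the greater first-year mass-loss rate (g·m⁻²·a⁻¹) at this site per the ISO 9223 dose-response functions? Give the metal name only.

zinc

copper: f(T) = +0.126·(T−10) [T≤10 °C] = -2.1294
  sulphur-dioxide contribution → 0.04456 μm/a
  chloride contribution → 0.233 μm/a
  total first-year rate 0.2776 μm/a
  mass loss = 0.2776 μm/a × 8.96 g/cm³ = 2.487 g·m⁻²·a⁻¹
zinc: temperature factor f = +0.038·(-16.9) = -0.6422
  sulphur-dioxide contribution → 0.5873 μm/a
  chloride contribution → 0.4532 μm/a
  ⇒ r_corr(zinc) = 1.04 μm/a
  mass loss = 1.04 μm/a × 7.14 g/cm³ = 7.429 g·m⁻²·a⁻¹
Ordering by g·m⁻²·a⁻¹: zinc (7.43) > copper (2.49)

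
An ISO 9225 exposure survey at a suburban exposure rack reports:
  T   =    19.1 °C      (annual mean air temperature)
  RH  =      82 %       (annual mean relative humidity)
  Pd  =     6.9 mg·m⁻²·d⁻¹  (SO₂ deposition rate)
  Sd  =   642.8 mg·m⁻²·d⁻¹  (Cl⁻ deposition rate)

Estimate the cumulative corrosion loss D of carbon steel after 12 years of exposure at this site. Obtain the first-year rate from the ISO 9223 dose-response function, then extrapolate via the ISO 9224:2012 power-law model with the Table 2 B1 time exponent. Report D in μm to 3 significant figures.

carbon steel: f(T) = -0.054·(T−10) [T>10 °C] = -0.4914
  SO₂ term: 1.77·6.9^0.52·exp(0.02·82-0.4914) = 15.24
  Cl⁻ term: 0.102·642.8^0.62·exp(0.033·82+0.04·19.1) = 180.6
  r_corr = 15.24 + 180.6 = 195.8 μm/a
Power-law: D(12) = r_corr · 12^0.523
  D(12) = 195.8 × 12^0.523 = 195.8 × 3.668 = 718.1 μm

D(12) = 718 μm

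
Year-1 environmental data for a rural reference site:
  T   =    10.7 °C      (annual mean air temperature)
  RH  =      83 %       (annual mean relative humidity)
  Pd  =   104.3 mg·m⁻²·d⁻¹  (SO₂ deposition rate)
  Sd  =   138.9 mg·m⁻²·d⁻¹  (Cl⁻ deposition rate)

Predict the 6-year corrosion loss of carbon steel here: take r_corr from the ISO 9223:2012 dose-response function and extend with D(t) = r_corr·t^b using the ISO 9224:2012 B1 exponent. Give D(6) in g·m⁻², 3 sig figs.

D(6) = 3.05e+03 g·m⁻²

carbon steel: T>10 °C ⇒ hinge -0.054·(10.7−10) = -0.0378
  Pd branch = 1.77·Pd^0.52·e^(0.02·RH+f) = 100.5 μm/a
  Cl⁻ term: 0.102·138.9^0.62·exp(0.033·83+0.04·10.7) = 51.58
  r_corr = 100.5 + 51.58 = 152 μm/a
Power-law: D(6) = r_corr · 6^0.523
  D(6) = 152 × 6^0.523 = 152 × 2.553 = 388.1 μm
  Mass loss = 388.1 μm × 7.85 g/cm³ = 3047 g·m⁻²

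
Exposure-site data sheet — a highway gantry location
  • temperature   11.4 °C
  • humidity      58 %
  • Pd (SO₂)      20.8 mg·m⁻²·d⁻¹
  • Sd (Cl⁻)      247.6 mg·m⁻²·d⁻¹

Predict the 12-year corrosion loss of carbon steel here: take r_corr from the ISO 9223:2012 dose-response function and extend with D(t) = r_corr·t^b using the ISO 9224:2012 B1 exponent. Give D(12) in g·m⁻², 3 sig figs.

D(12) = 1.69e+03 g·m⁻²

carbon steel: temperature factor f = -0.054·(1.4) = -0.0756
  sulphur-dioxide contribution → 25.37 μm/a
  chloride contribution → 33.27 μm/a
  ⇒ r_corr(carbon steel) = 58.64 μm/a
ISO 9224: D(t) = r_corr · t^b with b = 0.523 (carbon steel, B1)
  D(12) = 58.64 × 12^0.523 = 58.64 × 3.668 = 215.1 μm
  Mass loss = 215.1 μm × 7.85 g/cm³ = 1688 g·m⁻²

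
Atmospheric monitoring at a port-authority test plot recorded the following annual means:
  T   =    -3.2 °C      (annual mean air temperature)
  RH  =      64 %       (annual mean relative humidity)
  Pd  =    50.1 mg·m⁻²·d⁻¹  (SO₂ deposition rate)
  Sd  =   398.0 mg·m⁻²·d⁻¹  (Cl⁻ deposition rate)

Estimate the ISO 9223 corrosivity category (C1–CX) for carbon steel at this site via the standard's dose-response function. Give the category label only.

carbon steel: T≤10 °C ⇒ hinge +0.150·(-3.2−10) = -1.9800
  sulphur-dioxide contribution → 6.728 μm/a
  chloride contribution → 30.35 μm/a
  ⇒ r_corr(carbon steel) = 37.08 μm/a
37.1 μm/a falls in (25, 50] for carbon steel → category C3

C3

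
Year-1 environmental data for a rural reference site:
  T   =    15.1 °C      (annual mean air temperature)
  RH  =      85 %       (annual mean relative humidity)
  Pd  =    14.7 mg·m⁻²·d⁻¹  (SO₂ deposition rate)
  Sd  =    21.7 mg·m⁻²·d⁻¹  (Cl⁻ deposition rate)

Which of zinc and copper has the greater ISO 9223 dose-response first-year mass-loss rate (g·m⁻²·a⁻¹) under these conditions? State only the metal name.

copper

zinc: f(T) = -0.071·(T−10) [T>10 °C] = -0.3621
  Pd branch = 0.0129·Pd^0.44·e^(0.046·RH+f) = 1.462 μm/a
  Sd branch = 0.0175·Sd^0.57·e^(0.008·RH+0.085·T) = 0.7204 μm/a
  r_corr = 1.462 + 0.7204 = 2.183 μm/a
  mass loss = 2.183 μm/a × 7.14 g/cm³ = 15.58 g·m⁻²·a⁻¹
copper: f(T) = -0.080·(T−10) [T>10 °C] = -0.4080
  SO₂ term: 0.0053·14.7^0.26·exp(0.059·85-0.4080) = 1.068
  Cl⁻ term: 0.01025·21.7^0.27·exp(0.036·85+0.049·15.1) = 1.052
  r_corr = 1.068 + 1.052 = 2.12 μm/a
  mass loss = 2.12 μm/a × 8.96 g/cm³ = 18.99 g·m⁻²·a⁻¹
Ordering by g·m⁻²·a⁻¹: copper (19) > zinc (15.6)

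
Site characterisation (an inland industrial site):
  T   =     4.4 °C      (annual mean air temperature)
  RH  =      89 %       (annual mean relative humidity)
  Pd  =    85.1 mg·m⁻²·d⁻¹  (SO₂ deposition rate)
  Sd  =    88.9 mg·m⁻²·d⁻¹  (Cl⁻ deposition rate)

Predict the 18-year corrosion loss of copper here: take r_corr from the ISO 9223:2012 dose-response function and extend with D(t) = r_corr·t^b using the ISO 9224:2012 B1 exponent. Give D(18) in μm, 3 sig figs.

D(18) = 18.1 μm

copper: temperature factor f = +0.126·(-5.6) = -0.7056
  SO₂ term: 0.0053·85.1^0.26·exp(0.059·89-0.7056) = 1.585
  Cl⁻ term: 0.01025·88.9^0.27·exp(0.036·89+0.049·4.4) = 1.052
  r_corr = 1.585 + 1.052 = 2.637 μm/a
ISO 9224: D(t) = r_corr · t^b with b = 0.667 (copper, B1)
  D(18) = 2.637 × 18^0.667 = 2.637 × 6.875 = 18.13 μm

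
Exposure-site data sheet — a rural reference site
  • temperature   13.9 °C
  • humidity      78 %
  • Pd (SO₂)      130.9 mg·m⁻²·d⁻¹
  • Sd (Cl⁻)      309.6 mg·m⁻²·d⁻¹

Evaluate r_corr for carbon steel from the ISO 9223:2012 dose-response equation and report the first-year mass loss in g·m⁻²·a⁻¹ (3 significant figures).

carbon steel: temperature factor f = -0.054·(3.9) = -0.2106
  SO₂ term: 1.77·130.9^0.52·exp(0.02·78-0.2106) = 86.06
  Sd branch = 0.102·Sd^0.62·e^(0.033·RH+0.04·T) = 81.7 μm/a
  sum: 86.06 + 81.7 → r_corr = 167.8 μm/a
Convert to mass loss: 167.8 μm/a × 7.85 g/cm³ = 1317 g·m⁻²·a⁻¹

r_corr = 1.32e+03 g·m⁻²·a⁻¹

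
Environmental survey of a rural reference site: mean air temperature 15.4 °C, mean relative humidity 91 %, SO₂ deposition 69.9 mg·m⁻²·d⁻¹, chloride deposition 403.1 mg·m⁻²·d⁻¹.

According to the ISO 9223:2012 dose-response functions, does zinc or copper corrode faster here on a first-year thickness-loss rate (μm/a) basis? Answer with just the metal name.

zinc: T>10 °C ⇒ hinge -0.071·(15.4−10) = -0.3834
  sulphur-dioxide contribution → 3.746 μm/a
  chloride contribution → 4.1 μm/a
  ⇒ r_corr(zinc) = 7.846 μm/a
copper: T>10 °C ⇒ hinge -0.080·(15.4−10) = -0.4320
  sulphur-dioxide contribution → 2.228 μm/a
  chloride contribution → 2.915 μm/a
  ⇒ r_corr(copper) = 5.143 μm/a
Ordering by μm/a: zinc (7.85) > copper (5.14)

zinc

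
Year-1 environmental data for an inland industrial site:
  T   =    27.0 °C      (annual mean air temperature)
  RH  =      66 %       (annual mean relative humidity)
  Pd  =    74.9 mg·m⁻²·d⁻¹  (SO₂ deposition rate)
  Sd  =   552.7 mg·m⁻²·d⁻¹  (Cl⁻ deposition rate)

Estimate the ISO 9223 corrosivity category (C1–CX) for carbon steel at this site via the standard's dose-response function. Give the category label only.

carbon steel: f(T) = -0.054·(T−10) [T>10 °C] = -0.9180
  SO₂ term: 1.77·74.9^0.52·exp(0.02·66-0.9180) = 24.96
  Sd branch = 0.102·Sd^0.62·e^(0.033·RH+0.04·T) = 133 μm/a
  sum: 24.96 + 133 → r_corr = 158 μm/a
158 μm/a falls in (80, 200] for carbon steel → category C5

C5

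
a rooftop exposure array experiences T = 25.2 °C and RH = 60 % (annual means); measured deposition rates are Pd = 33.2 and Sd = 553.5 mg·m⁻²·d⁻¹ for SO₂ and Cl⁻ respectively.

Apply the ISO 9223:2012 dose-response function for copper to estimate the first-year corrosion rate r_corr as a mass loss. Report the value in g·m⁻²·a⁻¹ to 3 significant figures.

r_corr = 16.3 g·m⁻²·a⁻¹

copper: T>10 °C ⇒ hinge -0.080·(25.2−10) = -1.2160
  sulphur-dioxide contribution → 0.1346 μm/a
  chloride contribution → 1.682 μm/a
  total first-year rate 1.816 μm/a
Convert to mass loss: 1.816 μm/a × 8.96 g/cm³ = 16.27 g·m⁻²·a⁻¹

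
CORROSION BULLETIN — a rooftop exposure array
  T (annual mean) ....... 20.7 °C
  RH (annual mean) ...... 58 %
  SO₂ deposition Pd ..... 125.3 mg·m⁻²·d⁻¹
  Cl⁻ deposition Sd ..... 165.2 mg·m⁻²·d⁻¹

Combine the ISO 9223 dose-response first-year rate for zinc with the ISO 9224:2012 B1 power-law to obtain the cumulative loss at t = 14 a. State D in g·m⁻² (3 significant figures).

D(14) = 226 g·m⁻²

zinc: temperature factor f = -0.071·(10.7) = -0.7597
  sulphur-dioxide contribution → 0.7285 μm/a
  chloride contribution → 2.971 μm/a
  ⇒ r_corr(zinc) = 3.7 μm/a
Long-term exponent b (ISO 9224 Table 2, B1) = 0.813
  D(14) = 3.7 × 14^0.813 = 3.7 × 8.547 = 31.62 μm
  Mass loss = 31.62 μm × 7.14 g/cm³ = 225.8 g·m⁻²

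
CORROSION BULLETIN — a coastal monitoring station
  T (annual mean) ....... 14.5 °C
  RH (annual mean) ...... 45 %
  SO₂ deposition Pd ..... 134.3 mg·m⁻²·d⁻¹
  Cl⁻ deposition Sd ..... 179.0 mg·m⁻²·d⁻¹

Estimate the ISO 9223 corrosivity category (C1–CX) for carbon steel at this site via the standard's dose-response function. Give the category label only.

carbon steel: f(T) = -0.054·(T−10) [T>10 °C] = -0.2430
  SO₂ term: 1.77·134.3^0.52·exp(0.02·45-0.2430) = 43.64
  Sd branch = 0.102·Sd^0.62·e^(0.033·RH+0.04·T) = 20.05 μm/a
  r_corr = 43.64 + 20.05 = 63.7 μm/a
Category bounds: 50…80 μm/a bracket r_corr ⇒ C4

C4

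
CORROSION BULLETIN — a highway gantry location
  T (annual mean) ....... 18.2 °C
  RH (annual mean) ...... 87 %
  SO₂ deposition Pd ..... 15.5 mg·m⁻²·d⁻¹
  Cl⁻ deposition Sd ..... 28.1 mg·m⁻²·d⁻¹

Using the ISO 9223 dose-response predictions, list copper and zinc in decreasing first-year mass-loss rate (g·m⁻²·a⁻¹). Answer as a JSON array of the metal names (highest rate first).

copper: f(T) = -0.080·(T−10) [T>10 °C] = -0.6560
  sulphur-dioxide contribution → 0.9508 μm/a
  chloride contribution → 1.411 μm/a
  total first-year rate 2.361 μm/a
  mass loss = 2.361 μm/a × 8.96 g/cm³ = 21.16 g·m⁻²·a⁻¹
zinc: T>10 °C ⇒ hinge -0.071·(18.2−10) = -0.5822
  sulphur-dioxide contribution → 1.317 μm/a
  chloride contribution → 1.104 μm/a
  ⇒ r_corr(zinc) = 2.421 μm/a
  mass loss = 2.421 μm/a × 7.14 g/cm³ = 17.28 g·m⁻²·a⁻¹
Ordering by g·m⁻²·a⁻¹: copper (21.2) > zinc (17.3)

["copper", "zinc"]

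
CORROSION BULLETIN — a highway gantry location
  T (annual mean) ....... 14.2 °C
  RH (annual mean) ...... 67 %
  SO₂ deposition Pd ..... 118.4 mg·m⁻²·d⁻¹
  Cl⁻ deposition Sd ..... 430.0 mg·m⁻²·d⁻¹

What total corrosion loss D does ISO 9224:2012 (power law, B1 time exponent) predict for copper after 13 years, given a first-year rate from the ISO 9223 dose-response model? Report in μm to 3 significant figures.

copper: temperature factor f = -0.080·(4.2) = -0.3360
  Pd branch = 0.0053·Pd^0.26·e^(0.059·RH+f) = 0.6826 μm/a
  Sd branch = 0.01025·Sd^0.27·e^(0.036·RH+0.049·T) = 1.179 μm/a
  sum: 0.6826 + 1.179 → r_corr = 1.861 μm/a
Power-law: D(13) = r_corr · 13^0.667
  D(13) = 1.861 × 13^0.667 = 1.861 × 5.534 = 10.3 μm

D(13) = 10.3 μm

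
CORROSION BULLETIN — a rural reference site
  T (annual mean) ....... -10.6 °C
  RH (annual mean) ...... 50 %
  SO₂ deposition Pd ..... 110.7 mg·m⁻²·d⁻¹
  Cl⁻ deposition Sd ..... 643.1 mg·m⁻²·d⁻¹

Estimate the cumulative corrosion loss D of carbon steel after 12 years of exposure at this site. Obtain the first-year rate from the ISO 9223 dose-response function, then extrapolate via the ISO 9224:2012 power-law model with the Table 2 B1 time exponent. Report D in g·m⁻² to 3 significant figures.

carbon steel: temperature factor f = +0.150·(-20.6) = -3.0900
  sulphur-dioxide contribution → 2.531 μm/a
  chloride contribution → 19.15 μm/a
  ⇒ r_corr(carbon steel) = 21.68 μm/a
Power-law: D(12) = r_corr · 12^0.523
  D(12) = 21.68 × 12^0.523 = 21.68 × 3.668 = 79.52 μm
  Mass loss = 79.52 μm × 7.85 g/cm³ = 624.3 g·m⁻²

D(12) = 624 g·m⁻²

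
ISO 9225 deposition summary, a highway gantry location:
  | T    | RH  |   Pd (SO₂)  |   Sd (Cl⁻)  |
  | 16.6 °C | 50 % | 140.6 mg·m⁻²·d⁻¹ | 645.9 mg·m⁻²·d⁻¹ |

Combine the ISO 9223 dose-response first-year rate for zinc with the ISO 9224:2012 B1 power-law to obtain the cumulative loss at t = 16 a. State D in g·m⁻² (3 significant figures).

zinc: f(T) = -0.071·(T−10) [T>10 °C] = -0.4686
  SO₂ term: 0.0129·140.6^0.44·exp(0.046·50-0.4686) = 0.7097
  Cl⁻ term: 0.0175·645.9^0.57·exp(0.008·50+0.085·16.6) = 4.279
  sum: 0.7097 + 4.279 → r_corr = 4.989 μm/a
ISO 9224: D(t) = r_corr · t^b with b = 0.813 (zinc, B1)
  D(16) = 4.989 × 16^0.813 = 4.989 × 9.527 = 47.53 μm
  Mass loss = 47.53 μm × 7.14 g/cm³ = 339.3 g·m⁻²

D(16) = 339 g·m⁻²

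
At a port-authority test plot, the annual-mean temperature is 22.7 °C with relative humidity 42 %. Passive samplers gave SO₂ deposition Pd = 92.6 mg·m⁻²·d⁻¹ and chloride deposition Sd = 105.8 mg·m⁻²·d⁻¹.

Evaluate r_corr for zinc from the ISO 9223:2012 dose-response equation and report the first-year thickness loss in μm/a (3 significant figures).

zinc: f(T) = -0.071·(T−10) [T>10 °C] = -0.9017
  Pd branch = 0.0129·Pd^0.44·e^(0.046·RH+f) = 0.2651 μm/a
  Sd branch = 0.0175·Sd^0.57·e^(0.008·RH+0.085·T) = 2.404 μm/a
  r_corr = 0.2651 + 2.404 = 2.669 μm/a

r_corr = 2.67 μm/a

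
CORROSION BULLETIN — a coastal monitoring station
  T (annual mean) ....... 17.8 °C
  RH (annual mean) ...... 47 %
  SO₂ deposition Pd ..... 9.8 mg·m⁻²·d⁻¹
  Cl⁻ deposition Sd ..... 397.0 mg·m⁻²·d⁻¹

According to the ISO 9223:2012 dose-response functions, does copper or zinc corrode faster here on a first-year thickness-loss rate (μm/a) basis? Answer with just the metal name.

zinc

copper: T>10 °C ⇒ hinge -0.080·(17.8−10) = -0.6240
  SO₂ term: 0.0053·9.8^0.26·exp(0.059·47-0.6240) = 0.08228
  Cl⁻ term: 0.01025·397.0^0.27·exp(0.036·47+0.049·17.8) = 0.6699
  sum: 0.08228 + 0.6699 → r_corr = 0.7522 μm/a
zinc: f(T) = -0.071·(T−10) [T>10 °C] = -0.5538
  Pd branch = 0.0129·Pd^0.44·e^(0.046·RH+f) = 0.1759 μm/a
  Sd branch = 0.0175·Sd^0.57·e^(0.008·RH+0.085·T) = 3.505 μm/a
  sum: 0.1759 + 3.505 → r_corr = 3.681 μm/a
Ordering by μm/a: zinc (3.68) > copper (0.752)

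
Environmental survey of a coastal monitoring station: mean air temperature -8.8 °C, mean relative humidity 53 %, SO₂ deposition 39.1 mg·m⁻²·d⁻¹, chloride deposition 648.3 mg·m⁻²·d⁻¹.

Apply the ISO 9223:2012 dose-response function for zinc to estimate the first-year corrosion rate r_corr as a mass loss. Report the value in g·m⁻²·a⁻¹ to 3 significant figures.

r_corr = 6.21 g·m⁻²·a⁻¹

zinc: T≤10 °C ⇒ hinge +0.038·(-8.8−10) = -0.7144
  Pd branch = 0.0129·Pd^0.44·e^(0.046·RH+f) = 0.3628 μm/a
  Sd branch = 0.0175·Sd^0.57·e^(0.008·RH+0.085·T) = 0.507 μm/a
  r_corr = 0.3628 + 0.507 = 0.8699 μm/a
Convert to mass loss: 0.8699 μm/a × 7.14 g/cm³ = 6.211 g·m⁻²·a⁻¹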